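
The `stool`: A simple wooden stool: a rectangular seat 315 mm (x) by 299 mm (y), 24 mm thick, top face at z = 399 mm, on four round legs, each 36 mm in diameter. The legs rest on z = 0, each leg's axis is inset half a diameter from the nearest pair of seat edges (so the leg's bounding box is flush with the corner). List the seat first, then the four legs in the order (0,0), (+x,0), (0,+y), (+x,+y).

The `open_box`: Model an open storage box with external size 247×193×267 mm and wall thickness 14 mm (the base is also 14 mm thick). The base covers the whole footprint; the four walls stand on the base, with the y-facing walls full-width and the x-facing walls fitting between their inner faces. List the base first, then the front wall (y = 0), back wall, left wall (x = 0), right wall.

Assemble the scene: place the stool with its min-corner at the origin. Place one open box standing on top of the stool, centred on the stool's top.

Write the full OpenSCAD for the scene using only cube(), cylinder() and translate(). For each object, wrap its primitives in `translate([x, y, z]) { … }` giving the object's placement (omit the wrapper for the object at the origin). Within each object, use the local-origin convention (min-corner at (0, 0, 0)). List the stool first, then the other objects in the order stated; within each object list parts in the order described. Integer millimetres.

translate([0, 0, 375]) cube([315, 299, 24]);
translate([18, 18, 0]) cylinder(h = 375, r = 18);
translate([297, 18, 0]) cylinder(h = 375, r = 18);
translate([18, 281, 0]) cylinder(h = 375, r = 18);
translate([297, 281, 0]) cylinder(h = 375, r = 18);
translate([34, 53, 399]) {
  cube([247, 193, 14]);
  translate([0, 0, 14]) cube([247, 14, 253]);
  translate([0, 179, 14]) cube([247, 14, 253]);
  translate([0, 14, 14]) cube([14, 165, 253]);
  translate([233, 14, 14]) cube([14, 165, 253]);
}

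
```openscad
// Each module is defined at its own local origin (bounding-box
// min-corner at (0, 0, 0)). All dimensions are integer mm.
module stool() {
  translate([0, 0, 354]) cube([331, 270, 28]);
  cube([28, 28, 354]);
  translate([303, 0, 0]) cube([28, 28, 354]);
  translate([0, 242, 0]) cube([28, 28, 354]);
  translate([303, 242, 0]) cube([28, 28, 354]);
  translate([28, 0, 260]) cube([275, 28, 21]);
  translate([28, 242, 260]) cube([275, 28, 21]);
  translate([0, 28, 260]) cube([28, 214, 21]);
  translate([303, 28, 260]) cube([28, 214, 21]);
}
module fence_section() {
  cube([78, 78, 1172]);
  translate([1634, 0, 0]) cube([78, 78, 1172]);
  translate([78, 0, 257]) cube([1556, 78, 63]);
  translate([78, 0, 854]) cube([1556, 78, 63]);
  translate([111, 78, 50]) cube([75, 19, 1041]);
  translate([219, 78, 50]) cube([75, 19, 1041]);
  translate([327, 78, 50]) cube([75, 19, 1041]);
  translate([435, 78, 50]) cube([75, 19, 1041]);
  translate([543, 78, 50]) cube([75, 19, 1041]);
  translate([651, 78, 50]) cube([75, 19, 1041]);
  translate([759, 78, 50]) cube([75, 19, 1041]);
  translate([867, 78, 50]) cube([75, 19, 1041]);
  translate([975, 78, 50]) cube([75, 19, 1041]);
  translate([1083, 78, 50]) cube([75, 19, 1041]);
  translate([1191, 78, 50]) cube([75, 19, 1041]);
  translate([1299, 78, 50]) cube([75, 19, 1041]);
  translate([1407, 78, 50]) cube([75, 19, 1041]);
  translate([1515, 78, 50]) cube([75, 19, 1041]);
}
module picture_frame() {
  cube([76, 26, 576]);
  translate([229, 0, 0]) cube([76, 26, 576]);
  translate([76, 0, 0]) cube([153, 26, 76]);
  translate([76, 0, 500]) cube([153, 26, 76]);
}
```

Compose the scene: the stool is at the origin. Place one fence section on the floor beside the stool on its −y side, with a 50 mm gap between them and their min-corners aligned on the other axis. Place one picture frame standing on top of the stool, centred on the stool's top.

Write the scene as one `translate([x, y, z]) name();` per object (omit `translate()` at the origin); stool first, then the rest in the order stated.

stool();
translate([0, -147, 0]) fence_section();
translate([13, 122, 382]) picture_frame();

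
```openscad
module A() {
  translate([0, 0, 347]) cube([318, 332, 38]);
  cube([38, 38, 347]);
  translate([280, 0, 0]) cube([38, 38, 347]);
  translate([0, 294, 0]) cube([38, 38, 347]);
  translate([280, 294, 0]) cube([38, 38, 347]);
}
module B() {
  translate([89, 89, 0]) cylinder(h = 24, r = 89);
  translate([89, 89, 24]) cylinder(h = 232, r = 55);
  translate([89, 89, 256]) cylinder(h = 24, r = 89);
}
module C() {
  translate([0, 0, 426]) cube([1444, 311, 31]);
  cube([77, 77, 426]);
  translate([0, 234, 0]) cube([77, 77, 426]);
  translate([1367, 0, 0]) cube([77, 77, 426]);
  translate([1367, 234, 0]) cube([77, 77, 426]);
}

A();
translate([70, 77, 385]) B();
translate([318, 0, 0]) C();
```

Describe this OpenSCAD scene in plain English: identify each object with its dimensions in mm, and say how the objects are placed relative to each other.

A is a four-legged stool. The seat is 318×332 mm, 38 mm thick, top at z = 385 mm. It stands on four square legs, each 38×38 mm in cross-section, from z = 0 to the seat underside, each flush with a corner of the seat.

B is a spool: two coaxial disc flanges of radius 89 mm and thickness 24 mm, joined by a core cylinder of radius 55 mm and height 232 mm. The lower flange rests on z = 0 and the three cylinders share a vertical axis.

C is a long wooden bench with a 1444 mm (x) × 311 mm (y) seat, 31 mm thick, its top surface 457 mm above the floor. Four 77 mm square legs at the seat corners, flush with the edges, run from z = 0 to the seat underside.

The spool is on top of the stool, centred. The bench is against the stool's +x side, with their −y faces flush.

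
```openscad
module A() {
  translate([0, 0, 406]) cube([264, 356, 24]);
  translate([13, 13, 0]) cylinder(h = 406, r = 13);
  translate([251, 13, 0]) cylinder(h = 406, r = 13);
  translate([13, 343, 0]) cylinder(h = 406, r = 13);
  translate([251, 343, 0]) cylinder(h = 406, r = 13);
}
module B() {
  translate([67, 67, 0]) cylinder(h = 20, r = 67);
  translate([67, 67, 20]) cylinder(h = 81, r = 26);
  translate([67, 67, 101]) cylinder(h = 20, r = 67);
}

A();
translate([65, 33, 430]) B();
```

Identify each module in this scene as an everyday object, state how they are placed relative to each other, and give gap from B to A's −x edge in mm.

The spool's min-x is at 65; the stool's min-x is 0; gap = 65 mm.

A is a stool. B is a spool. The spool is on top of the stool. The gap from the spool to the stool's −x edge is 65 mm.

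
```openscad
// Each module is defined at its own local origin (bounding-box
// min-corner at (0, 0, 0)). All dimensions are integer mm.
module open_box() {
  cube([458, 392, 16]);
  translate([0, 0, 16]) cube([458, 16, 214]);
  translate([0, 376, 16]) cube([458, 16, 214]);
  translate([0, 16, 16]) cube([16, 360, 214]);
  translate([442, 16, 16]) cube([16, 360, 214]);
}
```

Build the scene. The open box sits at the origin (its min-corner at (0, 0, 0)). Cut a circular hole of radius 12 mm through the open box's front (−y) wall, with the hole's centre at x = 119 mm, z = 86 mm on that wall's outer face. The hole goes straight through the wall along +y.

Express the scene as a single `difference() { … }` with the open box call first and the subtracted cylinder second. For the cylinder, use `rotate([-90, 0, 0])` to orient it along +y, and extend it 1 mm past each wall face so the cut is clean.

difference() {
  open_box();
  translate([119, -1, 86]) rotate([-90, 0, 0]) cylinder(h = 18, r = 12);
}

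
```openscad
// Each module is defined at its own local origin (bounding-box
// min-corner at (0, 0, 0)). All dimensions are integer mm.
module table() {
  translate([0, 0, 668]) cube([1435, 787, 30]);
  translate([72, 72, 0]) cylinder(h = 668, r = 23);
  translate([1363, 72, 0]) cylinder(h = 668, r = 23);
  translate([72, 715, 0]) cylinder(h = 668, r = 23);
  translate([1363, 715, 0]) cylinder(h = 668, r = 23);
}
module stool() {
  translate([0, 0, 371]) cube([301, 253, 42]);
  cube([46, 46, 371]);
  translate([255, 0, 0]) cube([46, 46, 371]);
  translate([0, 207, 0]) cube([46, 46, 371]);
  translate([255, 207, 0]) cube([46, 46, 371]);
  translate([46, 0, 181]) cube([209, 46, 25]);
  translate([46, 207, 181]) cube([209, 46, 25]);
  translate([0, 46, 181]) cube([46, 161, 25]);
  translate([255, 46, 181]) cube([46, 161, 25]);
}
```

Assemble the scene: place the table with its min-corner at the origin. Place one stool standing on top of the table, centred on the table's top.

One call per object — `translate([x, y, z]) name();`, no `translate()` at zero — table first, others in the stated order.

table();
translate([567, 267, 698]) stool();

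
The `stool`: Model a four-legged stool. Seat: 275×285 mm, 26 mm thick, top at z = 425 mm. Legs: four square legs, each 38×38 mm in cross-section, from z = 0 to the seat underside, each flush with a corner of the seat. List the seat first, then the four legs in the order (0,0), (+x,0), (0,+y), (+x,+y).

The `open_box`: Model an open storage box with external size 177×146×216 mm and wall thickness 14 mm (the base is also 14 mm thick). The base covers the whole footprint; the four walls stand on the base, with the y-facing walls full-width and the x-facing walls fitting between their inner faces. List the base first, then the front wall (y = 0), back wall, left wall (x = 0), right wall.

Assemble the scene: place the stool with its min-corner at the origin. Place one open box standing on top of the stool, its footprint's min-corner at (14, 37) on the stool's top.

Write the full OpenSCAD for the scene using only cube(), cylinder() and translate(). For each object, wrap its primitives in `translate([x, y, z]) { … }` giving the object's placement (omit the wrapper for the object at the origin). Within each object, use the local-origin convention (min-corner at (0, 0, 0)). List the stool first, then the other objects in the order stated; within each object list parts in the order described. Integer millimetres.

translate([0, 0, 399]) cube([275, 285, 26]);
cube([38, 38, 399]);
translate([237, 0, 0]) cube([38, 38, 399]);
translate([0, 247, 0]) cube([38, 38, 399]);
translate([237, 247, 0]) cube([38, 38, 399]);
translate([14, 37, 425]) {
  cube([177, 146, 14]);
  translate([0, 0, 14]) cube([177, 14, 202]);
  translate([0, 132, 14]) cube([177, 14, 202]);
  translate([0, 14, 14]) cube([14, 118, 202]);
  translate([163, 14, 14]) cube([14, 118, 202]);
}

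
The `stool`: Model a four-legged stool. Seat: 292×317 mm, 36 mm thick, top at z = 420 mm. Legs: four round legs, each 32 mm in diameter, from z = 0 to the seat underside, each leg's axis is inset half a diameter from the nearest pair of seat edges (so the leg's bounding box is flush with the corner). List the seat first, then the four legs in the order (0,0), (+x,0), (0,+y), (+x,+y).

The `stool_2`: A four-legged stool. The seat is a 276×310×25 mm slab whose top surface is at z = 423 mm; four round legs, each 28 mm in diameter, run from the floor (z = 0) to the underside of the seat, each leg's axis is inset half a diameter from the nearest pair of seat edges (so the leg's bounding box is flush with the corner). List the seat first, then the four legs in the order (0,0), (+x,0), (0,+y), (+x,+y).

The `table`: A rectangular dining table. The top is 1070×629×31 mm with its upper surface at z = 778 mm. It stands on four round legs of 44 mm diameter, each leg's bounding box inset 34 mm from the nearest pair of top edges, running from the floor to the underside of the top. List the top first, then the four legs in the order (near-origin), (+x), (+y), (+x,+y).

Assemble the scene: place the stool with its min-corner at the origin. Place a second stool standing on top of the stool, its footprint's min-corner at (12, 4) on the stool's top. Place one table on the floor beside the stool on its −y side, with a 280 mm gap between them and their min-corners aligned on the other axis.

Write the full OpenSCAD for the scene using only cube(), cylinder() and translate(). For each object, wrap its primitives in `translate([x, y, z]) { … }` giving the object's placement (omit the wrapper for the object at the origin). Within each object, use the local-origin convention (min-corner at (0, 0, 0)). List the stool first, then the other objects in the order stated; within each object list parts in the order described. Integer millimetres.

translate([0, 0, 384]) cube([292, 317, 36]);
translate([16, 16, 0]) cylinder(h = 384, r = 16);
translate([276, 16, 0]) cylinder(h = 384, r = 16);
translate([16, 301, 0]) cylinder(h = 384, r = 16);
translate([276, 301, 0]) cylinder(h = 384, r = 16);
translate([12, 4, 420]) {
  translate([0, 0, 398]) cube([276, 310, 25]);
  translate([14, 14, 0]) cylinder(h = 398, r = 14);
  translate([262, 14, 0]) cylinder(h = 398, r = 14);
  translate([14, 296, 0]) cylinder(h = 398, r = 14);
  translate([262, 296, 0]) cylinder(h = 398, r = 14);
}
translate([0, -909, 0]) {
  translate([0, 0, 747]) cube([1070, 629, 31]);
  translate([56, 56, 0]) cylinder(h = 747, r = 22);
  translate([1014, 56, 0]) cylinder(h = 747, r = 22);
  translate([56, 573, 0]) cylinder(h = 747, r = 22);
  translate([1014, 573, 0]) cylinder(h = 747, r = 22);
}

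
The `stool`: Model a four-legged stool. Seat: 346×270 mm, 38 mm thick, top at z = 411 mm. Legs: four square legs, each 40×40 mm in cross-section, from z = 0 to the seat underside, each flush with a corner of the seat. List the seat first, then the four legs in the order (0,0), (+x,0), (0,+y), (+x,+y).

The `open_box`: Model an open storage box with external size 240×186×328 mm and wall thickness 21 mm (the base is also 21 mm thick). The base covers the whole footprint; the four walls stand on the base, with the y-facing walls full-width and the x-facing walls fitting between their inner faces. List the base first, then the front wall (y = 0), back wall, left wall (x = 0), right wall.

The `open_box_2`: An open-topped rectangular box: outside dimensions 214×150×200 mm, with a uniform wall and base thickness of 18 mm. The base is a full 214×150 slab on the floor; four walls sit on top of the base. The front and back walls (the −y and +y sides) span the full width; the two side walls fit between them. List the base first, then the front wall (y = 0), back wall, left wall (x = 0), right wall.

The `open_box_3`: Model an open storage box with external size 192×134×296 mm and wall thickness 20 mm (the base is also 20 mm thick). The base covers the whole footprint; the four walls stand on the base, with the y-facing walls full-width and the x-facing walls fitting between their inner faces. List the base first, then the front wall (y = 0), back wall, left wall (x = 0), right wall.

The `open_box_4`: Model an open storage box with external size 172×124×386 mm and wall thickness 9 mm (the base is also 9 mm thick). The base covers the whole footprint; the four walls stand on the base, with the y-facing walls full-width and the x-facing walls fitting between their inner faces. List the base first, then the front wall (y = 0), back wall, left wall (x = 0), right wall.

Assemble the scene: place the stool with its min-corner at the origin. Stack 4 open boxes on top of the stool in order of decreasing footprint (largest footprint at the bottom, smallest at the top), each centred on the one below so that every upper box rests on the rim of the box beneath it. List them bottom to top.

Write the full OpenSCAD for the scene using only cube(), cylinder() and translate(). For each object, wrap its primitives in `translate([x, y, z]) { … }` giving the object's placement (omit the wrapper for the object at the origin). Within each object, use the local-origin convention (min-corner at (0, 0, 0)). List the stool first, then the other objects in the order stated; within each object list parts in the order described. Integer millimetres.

translate([0, 0, 373]) cube([346, 270, 38]);
cube([40, 40, 373]);
translate([306, 0, 0]) cube([40, 40, 373]);
translate([0, 230, 0]) cube([40, 40, 373]);
translate([306, 230, 0]) cube([40, 40, 373]);
translate([53, 42, 411]) {
  cube([240, 186, 21]);
  translate([0, 0, 21]) cube([240, 21, 307]);
  translate([0, 165, 21]) cube([240, 21, 307]);
  translate([0, 21, 21]) cube([21, 144, 307]);
  translate([219, 21, 21]) cube([21, 144, 307]);
}
translate([66, 60, 739]) {
  cube([214, 150, 18]);
  translate([0, 0, 18]) cube([214, 18, 182]);
  translate([0, 132, 18]) cube([214, 18, 182]);
  translate([0, 18, 18]) cube([18, 114, 182]);
  translate([196, 18, 18]) cube([18, 114, 182]);
}
translate([77, 68, 939]) {
  cube([192, 134, 20]);
  translate([0, 0, 20]) cube([192, 20, 276]);
  translate([0, 114, 20]) cube([192, 20, 276]);
  translate([0, 20, 20]) cube([20, 94, 276]);
  translate([172, 20, 20]) cube([20, 94, 276]);
}
translate([87, 73, 1235]) {
  cube([172, 124, 9]);
  translate([0, 0, 9]) cube([172, 9, 377]);
  translate([0, 115, 9]) cube([172, 9, 377]);
  translate([0, 9, 9]) cube([9, 106, 377]);
  translate([163, 9, 9]) cube([9, 106, 377]);
}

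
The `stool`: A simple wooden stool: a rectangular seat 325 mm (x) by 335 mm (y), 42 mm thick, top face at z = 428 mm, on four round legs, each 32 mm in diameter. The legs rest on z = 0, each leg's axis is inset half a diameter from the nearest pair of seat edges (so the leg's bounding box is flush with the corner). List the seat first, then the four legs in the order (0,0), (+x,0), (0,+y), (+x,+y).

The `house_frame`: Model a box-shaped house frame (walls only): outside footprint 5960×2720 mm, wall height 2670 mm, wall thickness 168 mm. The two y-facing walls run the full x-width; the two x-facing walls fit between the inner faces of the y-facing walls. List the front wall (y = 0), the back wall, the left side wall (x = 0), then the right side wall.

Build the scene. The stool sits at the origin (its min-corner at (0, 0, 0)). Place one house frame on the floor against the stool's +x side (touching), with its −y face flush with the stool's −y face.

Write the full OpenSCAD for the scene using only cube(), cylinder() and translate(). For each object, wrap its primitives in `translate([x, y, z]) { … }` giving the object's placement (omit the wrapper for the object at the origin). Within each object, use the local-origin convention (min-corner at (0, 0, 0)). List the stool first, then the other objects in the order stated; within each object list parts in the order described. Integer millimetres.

translate([0, 0, 386]) cube([325, 335, 42]);
translate([16, 16, 0]) cylinder(h = 386, r = 16);
translate([309, 16, 0]) cylinder(h = 386, r = 16);
translate([16, 319, 0]) cylinder(h = 386, r = 16);
translate([309, 319, 0]) cylinder(h = 386, r = 16);
translate([325, 0, 0]) {
  cube([5960, 168, 2670]);
  translate([0, 2552, 0]) cube([5960, 168, 2670]);
  translate([0, 168, 0]) cube([168, 2384, 2670]);
  translate([5792, 168, 0]) cube([168, 2384, 2670]);
}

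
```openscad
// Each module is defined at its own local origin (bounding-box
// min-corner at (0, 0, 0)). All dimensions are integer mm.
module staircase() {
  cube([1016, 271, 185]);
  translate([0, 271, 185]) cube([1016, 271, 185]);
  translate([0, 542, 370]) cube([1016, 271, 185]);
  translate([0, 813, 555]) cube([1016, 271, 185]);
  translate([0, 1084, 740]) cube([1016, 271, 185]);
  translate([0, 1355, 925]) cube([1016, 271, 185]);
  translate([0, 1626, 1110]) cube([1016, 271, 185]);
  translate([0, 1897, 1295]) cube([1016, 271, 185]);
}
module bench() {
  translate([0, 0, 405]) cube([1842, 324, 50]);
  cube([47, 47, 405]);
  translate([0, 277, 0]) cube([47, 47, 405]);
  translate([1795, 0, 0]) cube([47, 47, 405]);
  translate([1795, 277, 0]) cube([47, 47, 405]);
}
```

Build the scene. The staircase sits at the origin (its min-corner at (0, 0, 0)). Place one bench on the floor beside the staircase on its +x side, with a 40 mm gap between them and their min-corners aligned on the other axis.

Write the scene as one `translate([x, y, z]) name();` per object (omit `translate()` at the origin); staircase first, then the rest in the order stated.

staircase();
translate([1056, 0, 0]) bench();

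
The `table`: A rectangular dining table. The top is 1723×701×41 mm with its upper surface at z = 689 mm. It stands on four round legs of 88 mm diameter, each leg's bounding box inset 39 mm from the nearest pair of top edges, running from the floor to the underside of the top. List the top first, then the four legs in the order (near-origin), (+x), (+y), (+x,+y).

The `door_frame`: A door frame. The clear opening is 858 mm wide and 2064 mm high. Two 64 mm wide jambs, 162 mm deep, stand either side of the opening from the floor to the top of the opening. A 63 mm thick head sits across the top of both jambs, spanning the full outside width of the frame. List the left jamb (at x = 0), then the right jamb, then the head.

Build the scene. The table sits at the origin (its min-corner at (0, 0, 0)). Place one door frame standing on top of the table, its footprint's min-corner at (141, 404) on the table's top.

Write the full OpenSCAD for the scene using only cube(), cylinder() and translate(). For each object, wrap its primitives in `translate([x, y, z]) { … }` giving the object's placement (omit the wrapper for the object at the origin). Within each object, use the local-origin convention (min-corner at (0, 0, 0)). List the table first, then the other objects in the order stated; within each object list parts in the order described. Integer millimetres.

translate([0, 0, 648]) cube([1723, 701, 41]);
translate([83, 83, 0]) cylinder(h = 648, r = 44);
translate([1640, 83, 0]) cylinder(h = 648, r = 44);
translate([83, 618, 0]) cylinder(h = 648, r = 44);
translate([1640, 618, 0]) cylinder(h = 648, r = 44);
translate([141, 404, 689]) {
  cube([64, 162, 2064]);
  translate([922, 0, 0]) cube([64, 162, 2064]);
  translate([0, 0, 2064]) cube([986, 162, 63]);
}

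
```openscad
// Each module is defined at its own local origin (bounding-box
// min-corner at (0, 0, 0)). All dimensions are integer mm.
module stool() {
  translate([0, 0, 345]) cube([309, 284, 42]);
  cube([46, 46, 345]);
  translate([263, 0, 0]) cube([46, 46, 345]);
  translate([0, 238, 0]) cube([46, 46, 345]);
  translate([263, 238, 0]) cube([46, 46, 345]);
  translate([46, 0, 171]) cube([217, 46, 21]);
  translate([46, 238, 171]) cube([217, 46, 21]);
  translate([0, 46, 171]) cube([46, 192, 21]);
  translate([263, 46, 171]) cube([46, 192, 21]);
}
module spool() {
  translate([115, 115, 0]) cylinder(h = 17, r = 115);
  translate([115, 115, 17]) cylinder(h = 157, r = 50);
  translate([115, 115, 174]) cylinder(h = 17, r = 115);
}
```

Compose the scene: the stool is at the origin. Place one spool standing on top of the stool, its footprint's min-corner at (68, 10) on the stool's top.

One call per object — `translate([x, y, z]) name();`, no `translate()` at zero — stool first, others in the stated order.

stool();
translate([68, 10, 387]) spool();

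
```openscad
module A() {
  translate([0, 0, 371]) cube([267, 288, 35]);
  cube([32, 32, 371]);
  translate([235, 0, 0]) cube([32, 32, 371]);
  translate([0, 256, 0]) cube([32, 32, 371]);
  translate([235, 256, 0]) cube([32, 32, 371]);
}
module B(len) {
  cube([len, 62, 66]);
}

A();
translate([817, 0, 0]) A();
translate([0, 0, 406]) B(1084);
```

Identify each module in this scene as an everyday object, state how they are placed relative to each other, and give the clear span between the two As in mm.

Second stool starts at x = 817; first ends at x = 267; clear span = 817 − 267 = 550 mm.

A is a stool. B is a beam. A beam spans the tops of two stools. The clear span between the two stools is 550 mm.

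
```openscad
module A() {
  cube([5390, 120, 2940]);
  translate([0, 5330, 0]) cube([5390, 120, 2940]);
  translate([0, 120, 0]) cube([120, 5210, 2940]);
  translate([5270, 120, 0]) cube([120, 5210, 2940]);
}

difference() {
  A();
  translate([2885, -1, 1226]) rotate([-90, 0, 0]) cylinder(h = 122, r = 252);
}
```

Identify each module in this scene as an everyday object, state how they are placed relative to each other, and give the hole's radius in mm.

The subtracted cylinder has r = 252 mm.

A is a house frame. The house frame has a circular hole through its front wall. The hole's radius is 252 mm.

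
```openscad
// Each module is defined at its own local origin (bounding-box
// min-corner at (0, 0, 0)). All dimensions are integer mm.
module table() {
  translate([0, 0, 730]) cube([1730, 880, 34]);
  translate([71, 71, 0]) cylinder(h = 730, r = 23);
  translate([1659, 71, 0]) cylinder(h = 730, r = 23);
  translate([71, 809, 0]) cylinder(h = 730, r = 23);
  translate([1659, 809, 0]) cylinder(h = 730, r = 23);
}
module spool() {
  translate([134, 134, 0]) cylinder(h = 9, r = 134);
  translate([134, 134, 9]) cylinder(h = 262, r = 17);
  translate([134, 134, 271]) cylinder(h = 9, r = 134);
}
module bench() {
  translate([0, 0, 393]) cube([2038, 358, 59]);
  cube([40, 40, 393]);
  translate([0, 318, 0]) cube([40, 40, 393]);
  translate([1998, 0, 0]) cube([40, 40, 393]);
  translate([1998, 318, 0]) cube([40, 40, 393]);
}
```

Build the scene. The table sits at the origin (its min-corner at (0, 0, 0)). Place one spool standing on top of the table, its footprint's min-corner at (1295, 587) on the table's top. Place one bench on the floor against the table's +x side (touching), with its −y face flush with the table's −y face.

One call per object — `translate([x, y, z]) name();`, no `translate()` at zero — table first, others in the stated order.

table();
translate([1295, 587, 764]) spool();
translate([1730, 0, 0]) bench();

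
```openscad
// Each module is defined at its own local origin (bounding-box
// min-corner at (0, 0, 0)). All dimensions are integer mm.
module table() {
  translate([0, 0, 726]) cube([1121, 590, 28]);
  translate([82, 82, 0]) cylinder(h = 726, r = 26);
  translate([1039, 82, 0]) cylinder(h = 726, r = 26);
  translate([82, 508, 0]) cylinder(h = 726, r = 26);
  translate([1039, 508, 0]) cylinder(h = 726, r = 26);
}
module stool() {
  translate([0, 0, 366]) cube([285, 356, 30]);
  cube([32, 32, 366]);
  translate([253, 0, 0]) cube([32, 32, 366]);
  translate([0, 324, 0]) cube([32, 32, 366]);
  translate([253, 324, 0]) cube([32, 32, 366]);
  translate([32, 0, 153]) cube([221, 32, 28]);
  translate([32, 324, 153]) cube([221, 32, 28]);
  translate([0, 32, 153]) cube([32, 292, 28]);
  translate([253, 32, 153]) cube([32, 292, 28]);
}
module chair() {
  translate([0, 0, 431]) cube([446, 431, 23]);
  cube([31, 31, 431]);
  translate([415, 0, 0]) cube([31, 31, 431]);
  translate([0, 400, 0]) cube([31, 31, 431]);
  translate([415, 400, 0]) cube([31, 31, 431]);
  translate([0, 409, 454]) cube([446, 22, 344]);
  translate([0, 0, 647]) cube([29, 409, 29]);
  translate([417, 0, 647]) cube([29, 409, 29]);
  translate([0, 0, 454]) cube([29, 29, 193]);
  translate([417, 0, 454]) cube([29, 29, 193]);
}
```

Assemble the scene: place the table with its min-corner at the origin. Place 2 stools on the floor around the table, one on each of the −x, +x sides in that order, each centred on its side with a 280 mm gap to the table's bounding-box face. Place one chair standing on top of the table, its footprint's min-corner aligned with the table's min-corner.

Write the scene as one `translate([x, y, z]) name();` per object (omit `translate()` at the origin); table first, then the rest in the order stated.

table();
translate([-565, 117, 0]) stool();
translate([1401, 117, 0]) stool();
translate([0, 0, 754]) chair();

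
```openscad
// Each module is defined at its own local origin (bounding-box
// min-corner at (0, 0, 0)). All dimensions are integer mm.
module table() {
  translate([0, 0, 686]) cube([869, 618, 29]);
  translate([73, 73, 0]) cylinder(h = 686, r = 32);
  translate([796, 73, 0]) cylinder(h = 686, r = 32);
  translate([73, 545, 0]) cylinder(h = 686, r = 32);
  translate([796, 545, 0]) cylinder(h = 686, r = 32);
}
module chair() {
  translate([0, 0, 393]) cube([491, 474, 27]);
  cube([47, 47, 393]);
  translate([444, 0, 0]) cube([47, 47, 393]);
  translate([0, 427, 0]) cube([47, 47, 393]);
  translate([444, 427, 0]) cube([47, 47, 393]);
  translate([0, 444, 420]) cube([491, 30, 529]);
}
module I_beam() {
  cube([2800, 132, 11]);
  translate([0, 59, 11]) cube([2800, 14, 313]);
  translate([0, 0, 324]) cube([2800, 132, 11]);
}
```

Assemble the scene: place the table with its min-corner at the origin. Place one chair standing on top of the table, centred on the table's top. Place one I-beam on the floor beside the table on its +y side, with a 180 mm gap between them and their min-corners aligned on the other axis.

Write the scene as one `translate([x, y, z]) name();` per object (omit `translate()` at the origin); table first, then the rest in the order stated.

table();
translate([189, 72, 715]) chair();
translate([0, 798, 0]) I_beam();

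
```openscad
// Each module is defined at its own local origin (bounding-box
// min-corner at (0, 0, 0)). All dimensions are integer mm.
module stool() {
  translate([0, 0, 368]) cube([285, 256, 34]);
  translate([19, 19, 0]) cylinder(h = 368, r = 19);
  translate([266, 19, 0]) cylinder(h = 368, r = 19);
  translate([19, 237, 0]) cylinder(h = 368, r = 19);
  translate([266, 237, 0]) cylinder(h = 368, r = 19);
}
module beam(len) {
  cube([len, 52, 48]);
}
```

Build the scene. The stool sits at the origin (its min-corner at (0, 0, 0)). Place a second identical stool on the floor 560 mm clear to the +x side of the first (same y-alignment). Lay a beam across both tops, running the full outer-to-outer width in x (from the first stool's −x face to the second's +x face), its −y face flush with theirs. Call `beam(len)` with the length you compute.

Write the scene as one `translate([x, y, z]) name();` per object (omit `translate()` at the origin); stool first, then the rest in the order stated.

stool();
translate([845, 0, 0]) stool();
translate([0, 0, 402]) beam(1130);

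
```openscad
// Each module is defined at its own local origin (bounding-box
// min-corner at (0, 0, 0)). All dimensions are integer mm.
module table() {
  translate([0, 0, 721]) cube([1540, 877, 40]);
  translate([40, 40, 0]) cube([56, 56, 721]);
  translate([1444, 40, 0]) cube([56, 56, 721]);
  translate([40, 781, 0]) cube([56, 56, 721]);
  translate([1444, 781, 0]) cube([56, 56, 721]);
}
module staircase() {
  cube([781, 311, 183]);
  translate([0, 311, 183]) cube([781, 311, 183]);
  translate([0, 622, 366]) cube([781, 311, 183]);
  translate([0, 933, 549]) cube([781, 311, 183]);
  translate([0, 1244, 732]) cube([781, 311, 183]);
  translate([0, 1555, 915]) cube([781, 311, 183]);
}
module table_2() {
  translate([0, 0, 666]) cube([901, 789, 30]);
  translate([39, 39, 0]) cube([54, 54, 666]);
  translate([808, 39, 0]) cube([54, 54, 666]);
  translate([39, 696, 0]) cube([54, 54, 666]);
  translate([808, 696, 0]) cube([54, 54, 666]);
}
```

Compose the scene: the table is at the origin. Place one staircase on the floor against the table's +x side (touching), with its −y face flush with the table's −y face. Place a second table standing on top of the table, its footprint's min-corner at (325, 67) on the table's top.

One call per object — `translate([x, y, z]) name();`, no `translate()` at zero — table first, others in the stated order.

table();
translate([1540, 0, 0]) staircase();
translate([325, 67, 761]) table_2();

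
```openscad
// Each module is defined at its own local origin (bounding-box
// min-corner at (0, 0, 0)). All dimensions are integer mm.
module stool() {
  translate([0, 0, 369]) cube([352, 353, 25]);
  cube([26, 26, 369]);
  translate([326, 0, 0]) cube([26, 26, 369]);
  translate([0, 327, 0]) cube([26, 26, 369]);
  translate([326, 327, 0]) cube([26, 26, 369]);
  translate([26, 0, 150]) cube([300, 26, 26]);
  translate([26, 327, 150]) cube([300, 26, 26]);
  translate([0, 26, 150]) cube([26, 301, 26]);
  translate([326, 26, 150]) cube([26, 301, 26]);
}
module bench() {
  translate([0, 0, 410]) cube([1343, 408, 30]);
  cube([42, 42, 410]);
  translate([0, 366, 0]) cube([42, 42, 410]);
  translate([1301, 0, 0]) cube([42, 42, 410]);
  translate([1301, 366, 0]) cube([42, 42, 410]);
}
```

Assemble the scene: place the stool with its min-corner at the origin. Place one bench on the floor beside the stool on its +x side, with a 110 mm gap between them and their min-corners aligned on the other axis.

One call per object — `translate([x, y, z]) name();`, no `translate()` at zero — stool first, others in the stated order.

stool();
translate([462, 0, 0]) bench();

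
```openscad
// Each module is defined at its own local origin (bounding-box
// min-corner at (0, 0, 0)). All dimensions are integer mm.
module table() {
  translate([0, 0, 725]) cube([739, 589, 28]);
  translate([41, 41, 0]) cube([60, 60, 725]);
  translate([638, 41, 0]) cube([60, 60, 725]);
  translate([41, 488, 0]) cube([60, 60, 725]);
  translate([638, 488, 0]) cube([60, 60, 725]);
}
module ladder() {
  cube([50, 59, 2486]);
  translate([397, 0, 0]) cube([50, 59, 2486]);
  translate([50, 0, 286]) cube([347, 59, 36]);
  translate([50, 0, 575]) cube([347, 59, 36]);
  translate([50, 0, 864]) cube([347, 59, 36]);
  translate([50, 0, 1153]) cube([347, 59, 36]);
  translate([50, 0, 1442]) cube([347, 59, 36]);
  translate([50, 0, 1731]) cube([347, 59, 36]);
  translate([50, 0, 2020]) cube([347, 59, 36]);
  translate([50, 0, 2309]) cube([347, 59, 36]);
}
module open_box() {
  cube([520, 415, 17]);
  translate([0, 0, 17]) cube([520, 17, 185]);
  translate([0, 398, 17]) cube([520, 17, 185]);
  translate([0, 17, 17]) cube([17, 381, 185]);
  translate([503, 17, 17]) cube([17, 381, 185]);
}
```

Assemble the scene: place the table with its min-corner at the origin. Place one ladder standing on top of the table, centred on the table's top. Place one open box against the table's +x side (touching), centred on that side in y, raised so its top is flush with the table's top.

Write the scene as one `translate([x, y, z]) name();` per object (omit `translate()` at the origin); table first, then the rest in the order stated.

table();
translate([146, 265, 753]) ladder();
translate([739, 87, 551]) open_box();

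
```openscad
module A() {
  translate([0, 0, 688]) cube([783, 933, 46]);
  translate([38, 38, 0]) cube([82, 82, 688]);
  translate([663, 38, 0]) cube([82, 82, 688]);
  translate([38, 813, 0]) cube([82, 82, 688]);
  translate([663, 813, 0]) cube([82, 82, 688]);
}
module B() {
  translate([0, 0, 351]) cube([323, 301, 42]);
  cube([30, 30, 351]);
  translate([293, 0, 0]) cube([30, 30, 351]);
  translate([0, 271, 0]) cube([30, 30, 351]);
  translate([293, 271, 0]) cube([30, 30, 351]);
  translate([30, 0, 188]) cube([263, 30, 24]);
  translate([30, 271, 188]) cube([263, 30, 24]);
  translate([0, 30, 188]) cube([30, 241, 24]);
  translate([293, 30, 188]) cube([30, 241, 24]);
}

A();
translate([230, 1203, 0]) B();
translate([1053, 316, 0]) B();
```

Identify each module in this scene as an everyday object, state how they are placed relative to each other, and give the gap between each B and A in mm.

A is a table. B is a stool. Two stools sit around the table at the +y, +x sides. The gap between each stool and the table is 270 mm.

Each stool's nearest face is 270 mm from the table's bounding box.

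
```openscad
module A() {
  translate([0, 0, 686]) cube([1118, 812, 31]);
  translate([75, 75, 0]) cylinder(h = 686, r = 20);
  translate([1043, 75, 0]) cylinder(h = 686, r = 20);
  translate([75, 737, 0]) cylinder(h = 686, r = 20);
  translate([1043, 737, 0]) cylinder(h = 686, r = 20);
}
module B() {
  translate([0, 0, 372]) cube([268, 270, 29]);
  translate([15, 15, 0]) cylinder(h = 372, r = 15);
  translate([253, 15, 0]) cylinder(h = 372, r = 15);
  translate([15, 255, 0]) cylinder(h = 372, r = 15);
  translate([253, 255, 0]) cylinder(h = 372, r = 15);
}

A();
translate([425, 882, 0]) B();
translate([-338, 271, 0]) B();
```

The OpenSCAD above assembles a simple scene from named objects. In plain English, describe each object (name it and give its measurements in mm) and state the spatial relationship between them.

A is a table: top 1118 mm (x) × 812 mm (y), 31 mm thick, upper face at z = 717 mm, on four round legs of 40 mm diameter, each leg's bounding box inset 55 mm from the nearest pair of top edges, running from z = 0 to the bottom of the top.

B is a four-legged stool. The seat is a 268×270×29 mm slab whose top surface is at z = 401 mm; four round legs, each 30 mm in diameter, run from the floor (z = 0) to the underside of the seat, each leg's axis is inset half a diameter from the nearest pair of seat edges (so the leg's bounding box is flush with the corner).

Two stools sit around the table at the +y, −x sides.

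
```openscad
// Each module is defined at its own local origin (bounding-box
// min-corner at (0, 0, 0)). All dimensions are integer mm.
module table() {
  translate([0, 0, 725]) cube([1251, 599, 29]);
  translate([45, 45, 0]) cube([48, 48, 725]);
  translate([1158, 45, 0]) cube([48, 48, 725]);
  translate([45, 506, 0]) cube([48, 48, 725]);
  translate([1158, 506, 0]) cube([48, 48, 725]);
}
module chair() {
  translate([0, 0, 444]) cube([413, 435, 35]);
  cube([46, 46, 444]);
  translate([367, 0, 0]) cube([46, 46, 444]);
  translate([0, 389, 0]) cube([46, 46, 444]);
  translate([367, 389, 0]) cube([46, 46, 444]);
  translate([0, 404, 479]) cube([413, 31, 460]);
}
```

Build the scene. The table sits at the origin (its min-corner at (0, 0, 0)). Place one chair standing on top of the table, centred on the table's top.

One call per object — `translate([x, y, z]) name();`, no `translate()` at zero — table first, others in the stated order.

table();
translate([419, 82, 754]) chair();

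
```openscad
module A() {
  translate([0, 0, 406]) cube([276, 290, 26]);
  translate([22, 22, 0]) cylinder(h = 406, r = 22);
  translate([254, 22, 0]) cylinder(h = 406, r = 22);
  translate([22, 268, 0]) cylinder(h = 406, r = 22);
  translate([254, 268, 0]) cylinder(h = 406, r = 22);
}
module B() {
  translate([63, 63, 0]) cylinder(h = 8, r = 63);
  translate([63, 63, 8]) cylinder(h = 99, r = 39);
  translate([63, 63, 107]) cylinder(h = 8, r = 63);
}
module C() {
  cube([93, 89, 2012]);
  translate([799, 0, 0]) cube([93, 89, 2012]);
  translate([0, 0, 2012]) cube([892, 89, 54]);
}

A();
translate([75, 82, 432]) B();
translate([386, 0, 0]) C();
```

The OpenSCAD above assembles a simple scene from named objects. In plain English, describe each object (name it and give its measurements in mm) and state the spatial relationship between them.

A is a four-legged stool. The seat is 276×290 mm, 26 mm thick, top at z = 432 mm. It stands on four round legs, each 44 mm in diameter, from z = 0 to the seat underside, each leg's axis is inset half a diameter from the nearest pair of seat edges (so the leg's bounding box is flush with the corner).

B is a spool: two coaxial disc flanges of radius 63 mm and thickness 8 mm, joined by a core cylinder of radius 39 mm and height 99 mm. The lower flange rests on z = 0 and the three cylinders share a vertical axis.

C is a door frame. The clear opening is 706 mm wide and 2012 mm high. Two 93 mm wide jambs, 89 mm deep, stand either side of the opening from the floor to the top of the opening. A 54 mm thick head sits across the top of both jambs, spanning the full outside width of the frame.

The spool is on top of the stool, centred. The door frame is on the floor beside the stool on its +x side.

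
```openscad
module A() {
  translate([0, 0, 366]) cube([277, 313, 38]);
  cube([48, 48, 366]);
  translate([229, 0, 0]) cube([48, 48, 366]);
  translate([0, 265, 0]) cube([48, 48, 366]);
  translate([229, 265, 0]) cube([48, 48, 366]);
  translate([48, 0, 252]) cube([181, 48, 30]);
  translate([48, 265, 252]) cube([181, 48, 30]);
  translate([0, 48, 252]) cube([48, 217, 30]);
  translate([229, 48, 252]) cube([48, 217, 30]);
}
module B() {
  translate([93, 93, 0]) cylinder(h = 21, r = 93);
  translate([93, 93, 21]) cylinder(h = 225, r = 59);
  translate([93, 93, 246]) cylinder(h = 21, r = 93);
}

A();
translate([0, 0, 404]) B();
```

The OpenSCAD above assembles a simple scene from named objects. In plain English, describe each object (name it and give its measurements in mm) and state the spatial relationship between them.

A is a four-legged stool. The seat is 277×313 mm, 38 mm thick, top at z = 404 mm. It stands on four square legs, each 48×48 mm in cross-section, from z = 0 to the seat underside, each flush with a corner of the seat. Four stretchers, 48 mm wide and 30 mm tall, connect adjacent legs with their undersides at z = 252 mm, each running between the inner faces of the legs it joins and aligned with the legs' outer faces on the other axis.

B is a spool: two coaxial disc flanges of radius 93 mm and thickness 21 mm, joined by a core cylinder of radius 59 mm and height 225 mm. The lower flange rests on z = 0 and the three cylinders share a vertical axis.

The spool is on top of the stool.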